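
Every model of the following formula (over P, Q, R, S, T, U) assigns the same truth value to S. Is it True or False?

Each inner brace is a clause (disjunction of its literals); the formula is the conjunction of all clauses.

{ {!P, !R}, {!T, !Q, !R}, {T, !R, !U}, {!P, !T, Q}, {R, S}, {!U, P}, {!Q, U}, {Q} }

True

Suppose S = false.
(R) alone gives R = true.
(!P) alone gives P = false.
(!U) alone gives U = false.
(!Q) alone gives Q = false.
That conflicts with the unit clause (Q).
So every satisfying assignment has S = True.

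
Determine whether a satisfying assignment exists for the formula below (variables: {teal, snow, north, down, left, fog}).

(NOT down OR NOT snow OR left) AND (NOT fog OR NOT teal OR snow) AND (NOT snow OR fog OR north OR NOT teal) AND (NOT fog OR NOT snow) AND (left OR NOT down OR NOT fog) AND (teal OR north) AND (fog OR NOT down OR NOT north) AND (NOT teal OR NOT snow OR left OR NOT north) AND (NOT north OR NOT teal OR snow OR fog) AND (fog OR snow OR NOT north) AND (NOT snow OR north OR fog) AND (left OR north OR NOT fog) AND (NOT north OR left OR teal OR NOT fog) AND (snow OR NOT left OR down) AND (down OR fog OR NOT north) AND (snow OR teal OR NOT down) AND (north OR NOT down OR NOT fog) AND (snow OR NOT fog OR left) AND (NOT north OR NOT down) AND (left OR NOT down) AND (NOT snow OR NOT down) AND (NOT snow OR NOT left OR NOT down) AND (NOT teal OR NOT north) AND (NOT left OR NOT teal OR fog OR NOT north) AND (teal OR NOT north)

Suppose fog = false.
Suppose teal = true.
Unit clause (NOT north) forces north = false.
Unit clause (NOT snow) forces snow = false.
Suppose left = false.
Unit clause (NOT down) forces down = false.
Every clause now holds.
A satisfying assignment: teal=true; snow=false; north=false; down=false; left=false; fog=false.

Satisfiable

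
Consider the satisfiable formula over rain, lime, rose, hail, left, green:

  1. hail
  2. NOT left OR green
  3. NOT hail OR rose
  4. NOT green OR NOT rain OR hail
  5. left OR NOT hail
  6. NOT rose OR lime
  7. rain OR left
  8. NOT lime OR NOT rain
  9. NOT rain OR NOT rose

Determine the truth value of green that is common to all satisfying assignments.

True

Suppose green = false.
Unit clause (hail) forces hail = true.
Unit clause (NOT left) forces left = false.
That conflicts with the unit clause (left).
So every satisfying assignment has green = True.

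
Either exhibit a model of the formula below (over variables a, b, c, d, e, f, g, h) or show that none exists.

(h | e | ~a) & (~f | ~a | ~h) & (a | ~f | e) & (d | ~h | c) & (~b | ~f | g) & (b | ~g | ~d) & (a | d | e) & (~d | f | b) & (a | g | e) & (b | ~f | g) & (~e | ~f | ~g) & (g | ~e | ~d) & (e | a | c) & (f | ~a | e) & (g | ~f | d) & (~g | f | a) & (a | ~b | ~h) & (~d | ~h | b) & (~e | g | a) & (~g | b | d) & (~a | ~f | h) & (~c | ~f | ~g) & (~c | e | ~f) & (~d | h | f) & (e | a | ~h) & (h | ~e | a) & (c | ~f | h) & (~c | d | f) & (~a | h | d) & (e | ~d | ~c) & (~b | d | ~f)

Try h = 1.
Try f = 0.
Try d = 1.
From the singleton clause (b), b = 1.
From the singleton clause (a), a = 1.
From the singleton clause (e), e = 1.
From the singleton clause (g), g = 1.
No clause remains; c is free.

a ↦ 1,  b ↦ 1,  c ↦ 0,  d ↦ 1,  e ↦ 1,  f ↦ 0,  g ↦ 1,  h ↦ 1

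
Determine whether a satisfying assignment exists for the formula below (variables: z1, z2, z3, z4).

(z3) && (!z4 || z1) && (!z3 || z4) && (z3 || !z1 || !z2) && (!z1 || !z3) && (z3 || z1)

No, unsatisfiable

(z3) alone gives z3 = true.
(z4) alone gives z4 = true.
(z1) alone gives z1 = true.
Now (!z1) is unsatisfied and unit — conflict.
No assignment satisfies every clause.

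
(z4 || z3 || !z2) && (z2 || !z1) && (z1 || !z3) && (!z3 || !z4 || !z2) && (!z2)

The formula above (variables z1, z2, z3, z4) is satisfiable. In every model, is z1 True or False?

Suppose z1 = true.
From the singleton clause (z2), z2 = true.
That conflicts with the unit clause (!z2).
So every satisfying assignment has z1 = False.

False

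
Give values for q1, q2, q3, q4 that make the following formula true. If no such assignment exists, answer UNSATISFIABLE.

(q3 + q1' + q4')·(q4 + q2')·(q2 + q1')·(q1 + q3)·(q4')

(q4') alone gives q4 = 0.
(q2') alone gives q2 = 0.
(q1') alone gives q1 = 0.
(q3) alone gives q3 = 1.
Every clause now holds.

q1: 0, q2: 0, q3: 1, q4: 0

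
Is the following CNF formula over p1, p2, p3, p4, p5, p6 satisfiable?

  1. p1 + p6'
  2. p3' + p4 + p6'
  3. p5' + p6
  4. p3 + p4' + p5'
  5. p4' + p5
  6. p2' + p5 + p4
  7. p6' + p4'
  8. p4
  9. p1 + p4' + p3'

The clause (p4) is unit, so p4 = 1.
The clause (p5) is unit, so p5 = 1.
The clause (p6) is unit, so p6 = 1.
Now (p6') is unsatisfied and unit — conflict.
No assignment satisfies every clause.

No, unsatisfiable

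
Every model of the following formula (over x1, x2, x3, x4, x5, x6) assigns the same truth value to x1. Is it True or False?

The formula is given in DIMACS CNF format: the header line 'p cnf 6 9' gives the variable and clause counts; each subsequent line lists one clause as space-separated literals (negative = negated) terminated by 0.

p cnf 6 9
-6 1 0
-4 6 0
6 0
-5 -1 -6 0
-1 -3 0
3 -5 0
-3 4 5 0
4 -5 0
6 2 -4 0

True

Suppose x1 = False.
The clause (¬x6) is unit, so x6 = False.
Now (x6) is unsatisfied and unit — conflict.
So every satisfying assignment has x1 = True.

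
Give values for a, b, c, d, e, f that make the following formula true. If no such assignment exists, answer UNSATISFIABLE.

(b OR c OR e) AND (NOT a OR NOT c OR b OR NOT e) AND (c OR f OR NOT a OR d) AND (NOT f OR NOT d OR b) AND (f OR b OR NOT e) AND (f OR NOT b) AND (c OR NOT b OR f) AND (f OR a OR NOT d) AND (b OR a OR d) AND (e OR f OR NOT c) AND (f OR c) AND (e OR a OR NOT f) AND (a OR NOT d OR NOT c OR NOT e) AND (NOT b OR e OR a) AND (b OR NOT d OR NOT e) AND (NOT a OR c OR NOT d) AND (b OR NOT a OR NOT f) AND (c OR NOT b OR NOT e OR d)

a: true, b: true, c: true, d: false, e: false, f: true

Case f = true:
Case d = false:
Case b = true:
Case e = false:
Unit clause (a) forces a = true.
No clause remains; c is free.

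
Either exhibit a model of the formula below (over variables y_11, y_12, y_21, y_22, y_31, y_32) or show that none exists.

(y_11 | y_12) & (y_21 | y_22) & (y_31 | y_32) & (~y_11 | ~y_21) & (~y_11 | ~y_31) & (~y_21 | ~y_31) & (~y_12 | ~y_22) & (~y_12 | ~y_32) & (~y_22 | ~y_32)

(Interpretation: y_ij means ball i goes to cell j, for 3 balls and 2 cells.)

Try y_11 = 1.
From the singleton clause (~y_21), y_21 = 0.
From the singleton clause (y_22), y_22 = 1.
From the singleton clause (~y_31), y_31 = 0.
From the singleton clause (y_32), y_32 = 1.
That conflicts with the unit clause (~y_32).
Undo y_11 and try y_11 = 0.
From the singleton clause (y_12), y_12 = 1.
From the singleton clause (~y_22), y_22 = 0.
From the singleton clause (y_21), y_21 = 1.
From the singleton clause (~y_31), y_31 = 0.
From the singleton clause (y_32), y_32 = 1.
That conflicts with the unit clause (~y_32).
Both values of y_11 lead to a conflict.

UNSATISFIABLE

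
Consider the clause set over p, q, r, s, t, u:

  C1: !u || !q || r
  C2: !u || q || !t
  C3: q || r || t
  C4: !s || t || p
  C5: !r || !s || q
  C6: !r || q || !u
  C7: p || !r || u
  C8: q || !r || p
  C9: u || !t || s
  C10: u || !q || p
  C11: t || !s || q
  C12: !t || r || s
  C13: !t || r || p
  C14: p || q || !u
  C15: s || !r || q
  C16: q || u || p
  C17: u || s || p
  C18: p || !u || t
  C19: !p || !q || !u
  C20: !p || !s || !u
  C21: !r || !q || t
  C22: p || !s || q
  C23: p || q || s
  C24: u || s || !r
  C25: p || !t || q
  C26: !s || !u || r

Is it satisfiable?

Satisfiable

Case u = false:
Case p = true:
Case t = false:
Case q = true:
From the singleton clause (!r), r = false.
All clauses hold; s can take either value.
A satisfying assignment: p ↦ true; q ↦ true; r ↦ false; s ↦ true; t ↦ false; u ↦ false.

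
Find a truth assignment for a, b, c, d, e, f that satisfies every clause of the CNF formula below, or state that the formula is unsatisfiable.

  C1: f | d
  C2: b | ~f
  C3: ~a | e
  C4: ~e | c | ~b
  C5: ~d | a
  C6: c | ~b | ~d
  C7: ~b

(~b) alone gives b = 0.
(~f) alone gives f = 0.
(d) alone gives d = 1.
(a) alone gives a = 1.
(e) alone gives e = 1.
No clause remains; c is free.

a: 1, b: 0, c: 1, d: 1, e: 1, f: 0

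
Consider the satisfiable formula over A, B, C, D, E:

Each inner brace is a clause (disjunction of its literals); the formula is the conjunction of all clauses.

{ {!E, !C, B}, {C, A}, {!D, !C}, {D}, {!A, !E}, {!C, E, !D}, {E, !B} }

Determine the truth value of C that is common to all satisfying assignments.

False

Suppose C = true.
The clause (!D) is unit, so D = false.
But (D) is also a unit clause — contradiction.
So every satisfying assignment has C = False.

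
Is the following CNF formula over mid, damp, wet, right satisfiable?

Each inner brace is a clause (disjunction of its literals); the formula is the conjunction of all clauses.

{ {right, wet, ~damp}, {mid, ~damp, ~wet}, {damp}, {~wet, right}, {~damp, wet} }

The clause (damp) is unit, so damp = 1.
The clause (wet) is unit, so wet = 1.
The clause (mid) is unit, so mid = 1.
The clause (right) is unit, so right = 1.
Every clause now holds.
A satisfying assignment: mid: 1,  damp: 1,  wet: 1,  right: 1.

Yes, satisfiable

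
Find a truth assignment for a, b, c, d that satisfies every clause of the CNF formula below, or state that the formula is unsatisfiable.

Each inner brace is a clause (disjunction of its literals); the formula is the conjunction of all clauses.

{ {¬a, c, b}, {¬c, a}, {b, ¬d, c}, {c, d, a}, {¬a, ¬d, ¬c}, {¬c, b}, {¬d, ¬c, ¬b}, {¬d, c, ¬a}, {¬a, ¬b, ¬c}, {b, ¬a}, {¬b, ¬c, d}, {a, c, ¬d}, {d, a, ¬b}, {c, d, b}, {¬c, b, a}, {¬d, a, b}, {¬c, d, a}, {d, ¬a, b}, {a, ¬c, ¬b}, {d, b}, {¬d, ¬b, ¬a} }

a=True; b=True; c=False; d=False

Try c = False.
Try a = True.
(b) alone gives b = True.
(¬d) alone gives d = False.
This assignment satisfies each clause.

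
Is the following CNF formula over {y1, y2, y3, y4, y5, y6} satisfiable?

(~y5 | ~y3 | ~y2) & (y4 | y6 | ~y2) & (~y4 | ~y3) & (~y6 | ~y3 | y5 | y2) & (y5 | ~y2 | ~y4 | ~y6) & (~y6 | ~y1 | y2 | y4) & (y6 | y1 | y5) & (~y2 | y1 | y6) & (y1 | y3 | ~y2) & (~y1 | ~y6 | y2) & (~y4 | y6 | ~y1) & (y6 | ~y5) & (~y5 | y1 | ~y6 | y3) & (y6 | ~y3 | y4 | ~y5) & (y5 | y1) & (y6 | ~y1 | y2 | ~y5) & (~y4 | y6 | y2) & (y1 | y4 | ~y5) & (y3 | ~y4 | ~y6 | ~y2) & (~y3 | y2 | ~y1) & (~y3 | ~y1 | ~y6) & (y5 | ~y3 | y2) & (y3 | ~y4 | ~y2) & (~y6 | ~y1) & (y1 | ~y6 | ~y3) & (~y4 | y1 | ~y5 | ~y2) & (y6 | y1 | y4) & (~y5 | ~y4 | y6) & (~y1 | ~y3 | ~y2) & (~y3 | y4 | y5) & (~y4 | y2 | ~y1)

Yes

Try y4 = 0.
Try y6 = 0.
(~y2) alone gives y2 = 0.
(~y5) alone gives y5 = 0.
(y1) alone gives y1 = 1.
(~y3) alone gives y3 = 0.
This assignment satisfies each clause.
A satisfying assignment: y1 ↦ 1, y2 ↦ 0, y3 ↦ 0, y4 ↦ 0, y5 ↦ 0, y6 ↦ 0.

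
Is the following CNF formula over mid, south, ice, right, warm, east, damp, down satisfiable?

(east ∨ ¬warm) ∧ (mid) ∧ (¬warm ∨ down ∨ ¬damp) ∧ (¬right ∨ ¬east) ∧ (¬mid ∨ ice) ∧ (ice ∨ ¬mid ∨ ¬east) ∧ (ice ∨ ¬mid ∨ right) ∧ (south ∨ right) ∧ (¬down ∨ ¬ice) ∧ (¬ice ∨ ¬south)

Satisfiable

The clause (mid) is unit, so mid = True.
The clause (ice) is unit, so ice = True.
The clause (¬down) is unit, so down = False.
The clause (¬south) is unit, so south = False.
The clause (right) is unit, so right = True.
The clause (¬east) is unit, so east = False.
The clause (¬warm) is unit, so warm = False.
Every clause is now satisfied; damp is unconstrained.
A satisfying assignment: mid ↦ True,  south ↦ False,  ice ↦ True,  right ↦ True,  warm ↦ False,  east ↦ False,  damp ↦ True,  down ↦ False.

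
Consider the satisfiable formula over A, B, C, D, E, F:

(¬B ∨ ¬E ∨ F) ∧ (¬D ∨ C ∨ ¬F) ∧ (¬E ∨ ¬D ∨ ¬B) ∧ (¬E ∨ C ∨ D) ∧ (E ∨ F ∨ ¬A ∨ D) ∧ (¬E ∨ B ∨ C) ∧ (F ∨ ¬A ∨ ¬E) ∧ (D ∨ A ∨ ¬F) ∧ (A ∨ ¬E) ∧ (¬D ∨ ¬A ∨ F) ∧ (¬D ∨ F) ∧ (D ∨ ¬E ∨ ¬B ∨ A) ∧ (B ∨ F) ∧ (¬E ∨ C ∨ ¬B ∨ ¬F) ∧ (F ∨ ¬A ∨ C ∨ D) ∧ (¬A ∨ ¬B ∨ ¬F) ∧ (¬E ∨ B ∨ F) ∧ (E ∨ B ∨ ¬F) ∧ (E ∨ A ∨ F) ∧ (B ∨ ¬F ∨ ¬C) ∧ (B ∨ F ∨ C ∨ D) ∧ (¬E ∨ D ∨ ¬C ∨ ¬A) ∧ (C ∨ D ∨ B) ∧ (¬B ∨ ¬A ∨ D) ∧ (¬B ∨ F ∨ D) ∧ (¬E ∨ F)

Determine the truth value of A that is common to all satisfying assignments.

False

Suppose A = True.
Case F = True:
Unit clause (¬B) forces B = False.
Unit clause (E) forces E = True.
Unit clause (C) forces C = True.
That conflicts with the unit clause (¬C).
That branch fails; take F = False instead.
Unit clause (¬E) forces E = False.
Unit clause (D) forces D = True.
That conflicts with the unit clause (¬D).
Either choice for F ends in contradiction.
So every satisfying assignment has A = False.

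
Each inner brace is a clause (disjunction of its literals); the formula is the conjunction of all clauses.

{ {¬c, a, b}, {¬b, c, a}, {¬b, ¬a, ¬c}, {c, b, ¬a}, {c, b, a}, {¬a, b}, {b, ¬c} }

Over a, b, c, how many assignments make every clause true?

There are 2^3 = 8 truth assignments over (a, b, c).
Split on c. With c = True, the clauses containing c are satisfied and ¬c drops from the rest; 1 of the 2^2 = 4 assignments to the other variables satisfy what remains.
With c = False, by the same count on the reduced clause set, 1 assignment works.
Total: 1 + 1 = 2.

2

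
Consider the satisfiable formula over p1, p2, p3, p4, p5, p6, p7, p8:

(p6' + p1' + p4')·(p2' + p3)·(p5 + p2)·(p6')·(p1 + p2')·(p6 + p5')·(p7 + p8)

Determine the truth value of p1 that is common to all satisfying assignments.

True

Suppose p1 = 0.
The clause (p6') is unit, so p6 = 0.
The clause (p2') is unit, so p2 = 0.
The clause (p5) is unit, so p5 = 1.
That conflicts with the unit clause (p5').
So every satisfying assignment has p1 = True.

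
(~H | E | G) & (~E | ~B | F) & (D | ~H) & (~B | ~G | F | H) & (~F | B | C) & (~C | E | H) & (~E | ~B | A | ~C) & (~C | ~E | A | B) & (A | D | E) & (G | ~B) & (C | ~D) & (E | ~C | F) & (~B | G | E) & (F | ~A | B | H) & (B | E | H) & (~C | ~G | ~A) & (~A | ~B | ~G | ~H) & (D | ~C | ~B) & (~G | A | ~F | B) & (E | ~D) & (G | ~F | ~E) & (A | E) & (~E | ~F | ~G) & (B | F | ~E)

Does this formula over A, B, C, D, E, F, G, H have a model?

Yes, satisfiable

Branch on D: set D = 0.
From the singleton clause (~H), H = 0.
Branch on C: set C = 0.
Branch on F: set F = 1.
From the singleton clause (B), B = 1.
From the singleton clause (G), G = 1.
From the singleton clause (~E), E = 0.
From the singleton clause (A), A = 1.
All clauses are satisfied.
A satisfying assignment: A=1, B=1, C=0, D=0, E=0, F=1, G=1, H=0.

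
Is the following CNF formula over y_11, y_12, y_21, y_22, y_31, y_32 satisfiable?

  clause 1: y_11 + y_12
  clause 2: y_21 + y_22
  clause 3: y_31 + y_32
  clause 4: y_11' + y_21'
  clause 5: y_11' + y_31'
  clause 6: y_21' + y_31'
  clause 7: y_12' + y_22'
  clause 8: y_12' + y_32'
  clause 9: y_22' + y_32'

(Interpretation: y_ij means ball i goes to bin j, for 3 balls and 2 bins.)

No

Case y_11 = 1:
Unit clause (y_21') forces y_21 = 0.
Unit clause (y_22) forces y_22 = 1.
Unit clause (y_31') forces y_31 = 0.
Unit clause (y_32) forces y_32 = 1.
That conflicts with the unit clause (y_32').
That branch fails; take y_11 = 0 instead.
Unit clause (y_12) forces y_12 = 1.
Unit clause (y_22') forces y_22 = 0.
Unit clause (y_21) forces y_21 = 1.
Unit clause (y_31') forces y_31 = 0.
Unit clause (y_32) forces y_32 = 1.
That conflicts with the unit clause (y_32').
Both values of y_11 lead to a conflict.
No assignment satisfies every clause.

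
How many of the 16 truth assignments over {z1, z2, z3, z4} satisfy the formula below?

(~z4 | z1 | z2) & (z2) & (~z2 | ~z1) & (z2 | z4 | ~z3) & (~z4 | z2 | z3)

4

There are 2^4 = 16 truth assignments over (z1, z2, z3, z4).
Check each against the 5 clauses (columns in the order z1, z2, z3, z4):
  F F F F  ✗ fails (z2)
  F F F T  ✗ fails (~z4 | z1 | z2)
  F F T F  ✗ fails (z2)
  F F T T  ✗ fails (~z4 | z1 | z2)
  F T F F  ✓ satisfies all
  F T F T  ✓ satisfies all
  F T T F  ✓ satisfies all
  F T T T  ✓ satisfies all
  T F F F  ✗ fails (z2)
  T F F T  ✗ fails (z2)
  T F T F  ✗ fails (z2)
  T F T T  ✗ fails (z2)
  T T F F  ✗ fails (~z2 | ~z1)
  T T F T  ✗ fails (~z2 | ~z1)
  T T T F  ✗ fails (~z2 | ~z1)
  T T T T  ✗ fails (~z2 | ~z1)
4 of the 16 rows are models.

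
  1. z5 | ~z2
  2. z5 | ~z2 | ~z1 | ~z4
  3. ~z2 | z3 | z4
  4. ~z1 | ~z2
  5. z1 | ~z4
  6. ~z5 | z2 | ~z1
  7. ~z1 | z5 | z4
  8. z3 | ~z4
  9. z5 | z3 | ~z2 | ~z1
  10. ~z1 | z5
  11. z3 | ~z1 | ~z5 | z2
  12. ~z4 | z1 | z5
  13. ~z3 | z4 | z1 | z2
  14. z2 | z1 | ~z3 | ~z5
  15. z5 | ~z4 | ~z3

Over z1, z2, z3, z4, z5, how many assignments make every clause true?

3

There are 2^5 = 32 truth assignments over (z1, z2, z3, z4, z5).
Split on z4. With z4 = 1, the clauses containing z4 are satisfied and ~z4 drops from the rest; 0 of the 2^4 = 16 assignments to the other variables satisfy what remains.
With z4 = 0, by the same count on the reduced clause set, 3 assignments work.
(One model: z1=F, z2=F, z3=F, z4=F, z5=F.)
Total: 0 + 3 = 3.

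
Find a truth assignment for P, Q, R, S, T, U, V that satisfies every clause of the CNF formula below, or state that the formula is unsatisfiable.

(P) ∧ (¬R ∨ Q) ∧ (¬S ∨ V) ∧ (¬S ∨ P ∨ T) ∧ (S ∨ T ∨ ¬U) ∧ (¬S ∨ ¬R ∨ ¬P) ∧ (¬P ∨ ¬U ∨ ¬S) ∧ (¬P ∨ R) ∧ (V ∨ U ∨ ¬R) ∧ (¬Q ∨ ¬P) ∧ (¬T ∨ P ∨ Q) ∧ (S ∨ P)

UNSATISFIABLE

From the singleton clause (P), P = True.
From the singleton clause (R), R = True.
From the singleton clause (Q), Q = True.
But (¬Q) is also a unit clause — contradiction.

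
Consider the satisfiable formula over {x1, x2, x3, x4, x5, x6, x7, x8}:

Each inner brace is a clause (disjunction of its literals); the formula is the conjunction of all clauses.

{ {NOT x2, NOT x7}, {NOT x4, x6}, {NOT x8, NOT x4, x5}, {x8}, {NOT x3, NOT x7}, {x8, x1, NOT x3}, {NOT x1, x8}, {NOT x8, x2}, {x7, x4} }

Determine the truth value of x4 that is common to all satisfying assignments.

True

Suppose x4 = false.
Unit clause (x8) forces x8 = true.
Unit clause (x2) forces x2 = true.
Unit clause (NOT x7) forces x7 = false.
But (x7) is also a unit clause — contradiction.
So every satisfying assignment has x4 = True.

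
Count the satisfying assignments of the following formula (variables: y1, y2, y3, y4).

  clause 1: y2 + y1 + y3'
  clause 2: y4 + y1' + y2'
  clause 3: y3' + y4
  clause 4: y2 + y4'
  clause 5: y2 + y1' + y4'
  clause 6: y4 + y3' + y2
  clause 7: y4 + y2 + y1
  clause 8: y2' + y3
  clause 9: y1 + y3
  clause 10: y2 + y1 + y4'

3

There are 2^4 = 16 truth assignments over (y1, y2, y3, y4).
Check each against the 10 clauses (columns in the order y1, y2, y3, y4):
  F F F F  ✗ fails (y4 + y2 + y1)
  F F F T  ✗ fails (y2 + y4')
  F F T F  ✗ fails (y2 + y1 + y3')
  F F T T  ✗ fails (y2 + y1 + y3')
  F T F F  ✗ fails (y2' + y3)
  F T F T  ✗ fails (y2' + y3)
  F T T F  ✗ fails (y3' + y4)
  F T T T  ✓ satisfies all
  T F F F  ✓ satisfies all
  T F F T  ✗ fails (y2 + y4')
  T F T F  ✗ fails (y3' + y4)
  T F T T  ✗ fails (y2 + y4')
  T T F F  ✗ fails (y4 + y1' + y2')
  T T F T  ✗ fails (y2' + y3)
  T T T F  ✗ fails (y4 + y1' + y2')
  T T T T  ✓ satisfies all
3 of the 16 rows are models.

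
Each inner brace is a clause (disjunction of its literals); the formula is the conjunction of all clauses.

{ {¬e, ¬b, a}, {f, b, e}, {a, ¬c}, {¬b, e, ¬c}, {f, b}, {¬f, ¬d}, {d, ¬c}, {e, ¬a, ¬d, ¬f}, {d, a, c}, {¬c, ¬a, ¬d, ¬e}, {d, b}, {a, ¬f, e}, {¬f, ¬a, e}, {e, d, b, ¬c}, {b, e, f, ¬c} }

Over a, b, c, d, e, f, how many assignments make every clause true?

6

There are 2^6 = 64 truth assignments over (a, b, c, d, e, f).
Split on c. With c = True, the clauses containing c are satisfied and ¬c drops from the rest; 0 of the 2^5 = 32 assignments to the other variables satisfy what remains.
With c = False, by the same count on the reduced clause set, 6 assignments work.
Total: 0 + 6 = 6.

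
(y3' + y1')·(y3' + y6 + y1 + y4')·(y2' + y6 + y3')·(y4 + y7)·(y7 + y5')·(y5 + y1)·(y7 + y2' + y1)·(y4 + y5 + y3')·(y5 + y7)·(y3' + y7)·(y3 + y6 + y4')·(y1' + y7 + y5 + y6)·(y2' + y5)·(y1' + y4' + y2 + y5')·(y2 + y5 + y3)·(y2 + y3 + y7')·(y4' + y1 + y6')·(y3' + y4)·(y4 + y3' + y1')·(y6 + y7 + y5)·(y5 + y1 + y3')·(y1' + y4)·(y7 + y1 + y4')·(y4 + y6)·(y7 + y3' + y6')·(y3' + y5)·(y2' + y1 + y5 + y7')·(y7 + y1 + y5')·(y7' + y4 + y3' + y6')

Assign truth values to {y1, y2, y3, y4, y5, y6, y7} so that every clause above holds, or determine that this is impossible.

Branch on y3: set y3 = 0.
Branch on y4: set y4 = 1.
(y6) alone gives y6 = 1.
(y1) alone gives y1 = 1.
Branch on y7: set y7 = 1.
(y2) alone gives y2 = 1.
(y5) alone gives y5 = 1.
Every clause now holds.

y1=1; y2=1; y3=0; y4=1; y5=1; y6=1; y7=1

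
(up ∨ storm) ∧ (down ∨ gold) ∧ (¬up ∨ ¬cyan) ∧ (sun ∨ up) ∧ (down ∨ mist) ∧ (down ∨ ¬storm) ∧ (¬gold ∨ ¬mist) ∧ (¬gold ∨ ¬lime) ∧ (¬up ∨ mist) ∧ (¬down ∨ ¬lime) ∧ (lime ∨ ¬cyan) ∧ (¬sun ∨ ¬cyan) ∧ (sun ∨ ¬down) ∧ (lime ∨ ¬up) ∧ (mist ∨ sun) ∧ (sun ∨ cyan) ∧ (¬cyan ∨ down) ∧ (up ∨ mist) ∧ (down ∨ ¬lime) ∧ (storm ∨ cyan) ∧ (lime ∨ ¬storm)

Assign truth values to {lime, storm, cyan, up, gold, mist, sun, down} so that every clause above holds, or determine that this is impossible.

Branch on up: set up = True.
(¬cyan) alone gives cyan = False.
(mist) alone gives mist = True.
(¬gold) alone gives gold = False.
(down) alone gives down = True.
(¬lime) alone gives lime = False.
That conflicts with the unit clause (lime).
So up must be the other value — set up = False.
(storm) alone gives storm = True.
(sun) alone gives sun = True.
(down) alone gives down = True.
(¬lime) alone gives lime = False.
That conflicts with the unit clause (lime).
Neither up = True nor up = False works.

UNSATISFIABLE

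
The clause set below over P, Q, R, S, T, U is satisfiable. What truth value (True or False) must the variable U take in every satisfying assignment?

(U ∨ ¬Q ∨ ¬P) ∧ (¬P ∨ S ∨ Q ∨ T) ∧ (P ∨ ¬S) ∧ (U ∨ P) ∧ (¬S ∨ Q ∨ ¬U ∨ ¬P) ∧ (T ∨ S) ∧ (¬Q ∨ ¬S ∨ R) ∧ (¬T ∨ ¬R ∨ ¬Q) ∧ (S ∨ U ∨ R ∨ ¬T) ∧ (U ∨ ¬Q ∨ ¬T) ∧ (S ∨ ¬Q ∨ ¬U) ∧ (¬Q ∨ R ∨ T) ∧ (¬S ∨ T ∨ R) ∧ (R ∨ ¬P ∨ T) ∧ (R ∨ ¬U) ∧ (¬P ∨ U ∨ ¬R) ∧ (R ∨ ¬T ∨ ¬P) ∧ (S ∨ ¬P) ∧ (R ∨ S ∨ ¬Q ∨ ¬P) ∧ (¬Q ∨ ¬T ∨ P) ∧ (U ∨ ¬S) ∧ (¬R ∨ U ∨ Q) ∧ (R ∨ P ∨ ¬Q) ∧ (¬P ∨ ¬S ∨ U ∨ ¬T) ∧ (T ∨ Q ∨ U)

Suppose U = False.
Unit clause (P) forces P = True.
Unit clause (¬Q) forces Q = False.
Unit clause (¬R) forces R = False.
Unit clause (T) forces T = True.
But (¬T) is also a unit clause — contradiction.
So every satisfying assignment has U = True.

True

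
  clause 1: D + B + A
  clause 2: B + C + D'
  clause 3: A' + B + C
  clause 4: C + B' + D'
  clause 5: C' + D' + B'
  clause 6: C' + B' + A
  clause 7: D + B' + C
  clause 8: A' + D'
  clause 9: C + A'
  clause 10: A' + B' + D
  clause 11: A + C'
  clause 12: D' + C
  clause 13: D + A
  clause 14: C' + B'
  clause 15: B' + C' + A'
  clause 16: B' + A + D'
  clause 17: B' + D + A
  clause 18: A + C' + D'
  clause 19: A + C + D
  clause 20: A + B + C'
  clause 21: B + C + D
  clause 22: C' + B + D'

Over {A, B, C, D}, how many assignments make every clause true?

1

There are 2^4 = 16 truth assignments over (A, B, C, D).
Check each against the 22 clauses (columns in the order A, B, C, D):
  F F F F  ✗ fails (D + B + A)
  F F F T  ✗ fails (B + C + D')
  F F T F  ✗ fails (D + B + A)
  F F T T  ✗ fails (A + C')
  F T F F  ✗ fails (D + B' + C)
  F T F T  ✗ fails (C + B' + D')
  F T T F  ✗ fails (C' + B' + A)
  F T T T  ✗ fails (C' + D' + B')
  T F F F  ✗ fails (A' + B + C)
  T F F T  ✗ fails (B + C + D')
  T F T F  ✓ satisfies all
  T F T T  ✗ fails (A' + D')
  T T F F  ✗ fails (D + B' + C)
  T T F T  ✗ fails (C + B' + D')
  T T T F  ✗ fails (A' + B' + D)
  T T T T  ✗ fails (C' + D' + B')
1 of the 16 rows is a model.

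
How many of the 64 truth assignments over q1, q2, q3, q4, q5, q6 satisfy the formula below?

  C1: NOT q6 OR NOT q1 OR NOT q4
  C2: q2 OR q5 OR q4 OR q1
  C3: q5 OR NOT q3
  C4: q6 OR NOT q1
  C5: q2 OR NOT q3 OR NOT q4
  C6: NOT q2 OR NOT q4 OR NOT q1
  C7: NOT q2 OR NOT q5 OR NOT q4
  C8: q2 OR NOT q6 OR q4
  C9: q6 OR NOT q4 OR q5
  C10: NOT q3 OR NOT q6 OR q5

There are 2^6 = 64 truth assignments over (q1, q2, q3, q4, q5, q6).
Split on q1. With q1 = true, the clauses containing q1 are satisfied and NOT q1 drops from the rest; 3 of the 2^5 = 32 assignments to the other variables satisfy what remains.
With q1 = false, by the same count on the reduced clause set, 12 assignments work.
(One model: q1=F, q2=F, q3=F, q4=F, q5=T, q6=F.)
Total: 3 + 12 = 15.

15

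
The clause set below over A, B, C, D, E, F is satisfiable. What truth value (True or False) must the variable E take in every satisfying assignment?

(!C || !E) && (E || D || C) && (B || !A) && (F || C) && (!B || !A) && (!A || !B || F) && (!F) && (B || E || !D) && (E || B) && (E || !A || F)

False

Suppose E = true.
(!C) alone gives C = false.
(F) alone gives F = true.
That conflicts with the unit clause (!F).
So every satisfying assignment has E = False.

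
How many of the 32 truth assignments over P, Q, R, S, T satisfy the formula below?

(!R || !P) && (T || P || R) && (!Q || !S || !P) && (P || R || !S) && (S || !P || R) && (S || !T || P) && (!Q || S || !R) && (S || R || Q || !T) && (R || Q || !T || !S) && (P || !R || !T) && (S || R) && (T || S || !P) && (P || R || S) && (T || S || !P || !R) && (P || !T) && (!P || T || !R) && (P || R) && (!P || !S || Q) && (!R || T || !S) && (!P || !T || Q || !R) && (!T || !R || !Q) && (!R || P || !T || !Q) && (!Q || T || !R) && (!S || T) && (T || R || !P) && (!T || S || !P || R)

There are 2^5 = 32 truth assignments over (P, Q, R, S, T).
Split on Q. With Q = true, the clauses containing Q are satisfied and !Q drops from the rest; 0 of the 2^4 = 16 assignments to the other variables satisfy what remains.
With Q = false, by the same count on the reduced clause set, 1 assignment works.
(One model: P=F, Q=F, R=T, S=F, T=F.)
Total: 0 + 1 = 1.

1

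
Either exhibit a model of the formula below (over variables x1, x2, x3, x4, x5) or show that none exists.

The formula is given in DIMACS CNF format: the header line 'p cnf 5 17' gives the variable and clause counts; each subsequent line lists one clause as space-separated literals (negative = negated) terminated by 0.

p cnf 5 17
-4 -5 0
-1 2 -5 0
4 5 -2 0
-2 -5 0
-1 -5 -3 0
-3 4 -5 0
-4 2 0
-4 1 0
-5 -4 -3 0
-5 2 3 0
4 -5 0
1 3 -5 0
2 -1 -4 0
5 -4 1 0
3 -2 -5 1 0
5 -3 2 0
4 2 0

Try x4 = True.
The clause (¬x5) is unit, so x5 = False.
The clause (x2) is unit, so x2 = True.
The clause (x1) is unit, so x1 = True.
No clause remains; x3 is free.

x1 ↦ True, x2 ↦ True, x3 ↦ True, x4 ↦ True, x5 ↦ False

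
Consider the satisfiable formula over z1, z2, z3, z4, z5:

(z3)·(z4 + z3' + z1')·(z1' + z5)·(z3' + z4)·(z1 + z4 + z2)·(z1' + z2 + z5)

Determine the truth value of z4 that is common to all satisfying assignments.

True

Suppose z4 = 0.
(z3) alone gives z3 = 1.
But (z3') is also a unit clause — contradiction.
So every satisfying assignment has z4 = True.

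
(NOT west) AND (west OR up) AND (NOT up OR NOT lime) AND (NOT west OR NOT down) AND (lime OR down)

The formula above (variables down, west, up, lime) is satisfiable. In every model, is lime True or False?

Suppose lime = true.
The clause (NOT west) is unit, so west = false.
The clause (up) is unit, so up = true.
But (NOT up) is also a unit clause — contradiction.
So every satisfying assignment has lime = False.

False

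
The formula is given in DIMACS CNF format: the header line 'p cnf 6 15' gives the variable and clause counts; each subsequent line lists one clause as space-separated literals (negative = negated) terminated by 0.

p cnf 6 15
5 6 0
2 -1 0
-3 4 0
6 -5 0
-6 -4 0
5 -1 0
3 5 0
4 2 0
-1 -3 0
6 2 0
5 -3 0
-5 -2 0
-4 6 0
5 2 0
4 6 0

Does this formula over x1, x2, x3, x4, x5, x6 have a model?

No, unsatisfiable

Case x5 = True:
The clause (x6) is unit, so x6 = True.
The clause (¬x4) is unit, so x4 = False.
The clause (¬x3) is unit, so x3 = False.
The clause (x2) is unit, so x2 = True.
That conflicts with the unit clause (¬x2).
So x5 must be the other value — set x5 = False.
The clause (x6) is unit, so x6 = True.
The clause (¬x4) is unit, so x4 = False.
The clause (¬x3) is unit, so x3 = False.
That conflicts with the unit clause (x3).
Neither x5 = True nor x5 = False works.
No assignment satisfies every clause.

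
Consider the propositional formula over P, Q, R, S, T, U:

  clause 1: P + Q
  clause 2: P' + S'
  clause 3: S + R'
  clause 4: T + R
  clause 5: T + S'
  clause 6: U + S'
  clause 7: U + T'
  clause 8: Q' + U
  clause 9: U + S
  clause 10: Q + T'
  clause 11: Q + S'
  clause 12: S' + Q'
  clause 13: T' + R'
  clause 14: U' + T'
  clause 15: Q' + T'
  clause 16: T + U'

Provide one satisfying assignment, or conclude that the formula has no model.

UNSATISFIABLE

Branch on P: set P = 1.
From the singleton clause (S'), S = 0.
From the singleton clause (R'), R = 0.
From the singleton clause (T), T = 1.
From the singleton clause (U), U = 1.
Now (U') is unsatisfied and unit — conflict.
Undo P and try P = 0.
From the singleton clause (Q), Q = 1.
From the singleton clause (U), U = 1.
From the singleton clause (S'), S = 0.
From the singleton clause (R'), R = 0.
From the singleton clause (T), T = 1.
Now (T') is unsatisfied and unit — conflict.
Either choice for P ends in contradiction.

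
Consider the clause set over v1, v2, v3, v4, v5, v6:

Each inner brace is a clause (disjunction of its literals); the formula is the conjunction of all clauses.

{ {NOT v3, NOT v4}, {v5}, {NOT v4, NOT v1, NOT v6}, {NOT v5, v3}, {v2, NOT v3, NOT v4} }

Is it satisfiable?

Yes

Unit clause (v5) forces v5 = true.
Unit clause (v3) forces v3 = true.
Unit clause (NOT v4) forces v4 = false.
No clause remains; v1, v2, v6 are free.
A satisfying assignment: v1=true, v2=false, v3=true, v4=false, v5=true, v6=true.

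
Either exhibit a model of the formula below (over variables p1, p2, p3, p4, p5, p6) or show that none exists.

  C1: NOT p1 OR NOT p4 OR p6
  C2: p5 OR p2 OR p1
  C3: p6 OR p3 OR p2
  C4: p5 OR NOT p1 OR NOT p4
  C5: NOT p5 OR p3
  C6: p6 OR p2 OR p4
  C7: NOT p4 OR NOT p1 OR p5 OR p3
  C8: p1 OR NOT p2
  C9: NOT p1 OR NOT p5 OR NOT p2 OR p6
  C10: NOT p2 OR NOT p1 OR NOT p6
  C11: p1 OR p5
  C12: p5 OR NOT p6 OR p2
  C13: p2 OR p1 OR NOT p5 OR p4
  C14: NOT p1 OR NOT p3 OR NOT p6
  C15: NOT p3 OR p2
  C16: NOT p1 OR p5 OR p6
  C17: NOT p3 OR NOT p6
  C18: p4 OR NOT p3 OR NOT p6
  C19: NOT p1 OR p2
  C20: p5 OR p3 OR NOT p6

UNSATISFIABLE

Try p5 = false.
(p1) alone gives p1 = true.
(NOT p4) alone gives p4 = false.
(p6) alone gives p6 = true.
(NOT p2) alone gives p2 = false.
That conflicts with the unit clause (p2).
So p5 must be the other value — set p5 = true.
(p3) alone gives p3 = true.
(p2) alone gives p2 = true.
(p1) alone gives p1 = true.
(p6) alone gives p6 = true.
That conflicts with the unit clause (NOT p6).
Neither p5 = true nor p5 = false works.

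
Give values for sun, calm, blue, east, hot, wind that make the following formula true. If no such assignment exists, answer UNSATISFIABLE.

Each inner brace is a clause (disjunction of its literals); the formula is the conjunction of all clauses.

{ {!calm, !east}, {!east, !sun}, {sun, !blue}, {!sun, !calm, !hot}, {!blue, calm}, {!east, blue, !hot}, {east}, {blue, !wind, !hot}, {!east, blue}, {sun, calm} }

The clause (east) is unit, so east = true.
The clause (!calm) is unit, so calm = false.
The clause (!sun) is unit, so sun = false.
But (sun) is also a unit clause — contradiction.

UNSATISFIABLE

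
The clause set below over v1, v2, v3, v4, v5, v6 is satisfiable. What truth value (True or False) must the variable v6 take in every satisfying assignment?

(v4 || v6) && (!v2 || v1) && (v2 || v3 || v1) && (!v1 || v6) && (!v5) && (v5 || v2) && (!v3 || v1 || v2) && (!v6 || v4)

True

Suppose v6 = false.
The clause (v4) is unit, so v4 = true.
The clause (!v1) is unit, so v1 = false.
The clause (!v2) is unit, so v2 = false.
The clause (v3) is unit, so v3 = true.
But (!v3) is also a unit clause — contradiction.
So every satisfying assignment has v6 = True.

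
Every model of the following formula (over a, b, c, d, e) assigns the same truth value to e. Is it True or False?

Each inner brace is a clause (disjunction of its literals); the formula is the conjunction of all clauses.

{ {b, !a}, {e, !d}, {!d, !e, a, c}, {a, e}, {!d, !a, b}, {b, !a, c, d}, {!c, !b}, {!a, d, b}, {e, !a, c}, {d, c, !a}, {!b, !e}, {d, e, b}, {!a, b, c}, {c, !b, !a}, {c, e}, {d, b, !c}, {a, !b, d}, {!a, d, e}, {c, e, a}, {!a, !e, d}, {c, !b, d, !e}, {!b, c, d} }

Suppose e = false.
(!d) alone gives d = false.
(a) alone gives a = true.
That conflicts with the unit clause (!a).
So every satisfying assignment has e = True.

True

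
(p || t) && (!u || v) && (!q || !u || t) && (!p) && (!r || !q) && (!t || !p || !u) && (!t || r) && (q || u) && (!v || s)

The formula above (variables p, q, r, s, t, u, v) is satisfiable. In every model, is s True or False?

Suppose s = false.
Unit clause (!p) forces p = false.
Unit clause (t) forces t = true.
Unit clause (r) forces r = true.
Unit clause (!q) forces q = false.
Unit clause (u) forces u = true.
Unit clause (v) forces v = true.
Now (!v) is unsatisfied and unit — conflict.
So every satisfying assignment has s = True.

True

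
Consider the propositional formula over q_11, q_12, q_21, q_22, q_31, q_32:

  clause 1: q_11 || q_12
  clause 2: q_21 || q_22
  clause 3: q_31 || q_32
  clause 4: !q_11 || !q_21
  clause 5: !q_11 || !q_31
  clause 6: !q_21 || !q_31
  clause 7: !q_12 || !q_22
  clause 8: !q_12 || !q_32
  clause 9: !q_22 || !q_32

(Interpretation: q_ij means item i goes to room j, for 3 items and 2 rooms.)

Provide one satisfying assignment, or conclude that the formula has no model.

Case q_11 = true:
From the singleton clause (!q_21), q_21 = false.
From the singleton clause (q_22), q_22 = true.
From the singleton clause (!q_31), q_31 = false.
From the singleton clause (q_32), q_32 = true.
But (!q_32) is also a unit clause — contradiction.
Undo q_11 and try q_11 = false.
From the singleton clause (q_12), q_12 = true.
From the singleton clause (!q_22), q_22 = false.
From the singleton clause (q_21), q_21 = true.
From the singleton clause (!q_31), q_31 = false.
From the singleton clause (q_32), q_32 = true.
But (!q_32) is also a unit clause — contradiction.
Neither q_11 = true nor q_11 = false works.

UNSATISFIABLE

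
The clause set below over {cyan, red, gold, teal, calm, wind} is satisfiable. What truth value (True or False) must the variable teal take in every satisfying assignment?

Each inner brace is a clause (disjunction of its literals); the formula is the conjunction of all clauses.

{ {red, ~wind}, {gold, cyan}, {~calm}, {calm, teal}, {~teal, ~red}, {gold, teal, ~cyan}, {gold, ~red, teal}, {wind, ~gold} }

True

Suppose teal = 0.
(~calm) alone gives calm = 0.
But (calm) is also a unit clause — contradiction.
So every satisfying assignment has teal = True.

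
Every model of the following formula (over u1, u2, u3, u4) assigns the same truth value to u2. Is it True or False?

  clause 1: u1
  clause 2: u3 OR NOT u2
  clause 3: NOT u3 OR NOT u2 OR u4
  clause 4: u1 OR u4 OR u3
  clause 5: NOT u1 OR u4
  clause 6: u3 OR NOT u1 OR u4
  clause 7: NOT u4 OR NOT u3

False

Suppose u2 = true.
(u1) alone gives u1 = true.
(u3) alone gives u3 = true.
(u4) alone gives u4 = true.
That conflicts with the unit clause (NOT u4).
So every satisfying assignment has u2 = False.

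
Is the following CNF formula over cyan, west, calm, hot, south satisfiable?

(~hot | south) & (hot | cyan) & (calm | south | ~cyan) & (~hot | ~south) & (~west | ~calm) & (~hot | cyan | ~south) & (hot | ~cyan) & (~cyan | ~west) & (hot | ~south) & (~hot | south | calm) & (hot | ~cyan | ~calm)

Case hot = 0:
Unit clause (cyan) forces cyan = 1.
Now (~cyan) is unsatisfied and unit — conflict.
So hot must be the other value — set hot = 1.
Unit clause (south) forces south = 1.
Now (~south) is unsatisfied and unit — conflict.
Either choice for hot ends in contradiction.
No assignment satisfies every clause.

No, unsatisfiable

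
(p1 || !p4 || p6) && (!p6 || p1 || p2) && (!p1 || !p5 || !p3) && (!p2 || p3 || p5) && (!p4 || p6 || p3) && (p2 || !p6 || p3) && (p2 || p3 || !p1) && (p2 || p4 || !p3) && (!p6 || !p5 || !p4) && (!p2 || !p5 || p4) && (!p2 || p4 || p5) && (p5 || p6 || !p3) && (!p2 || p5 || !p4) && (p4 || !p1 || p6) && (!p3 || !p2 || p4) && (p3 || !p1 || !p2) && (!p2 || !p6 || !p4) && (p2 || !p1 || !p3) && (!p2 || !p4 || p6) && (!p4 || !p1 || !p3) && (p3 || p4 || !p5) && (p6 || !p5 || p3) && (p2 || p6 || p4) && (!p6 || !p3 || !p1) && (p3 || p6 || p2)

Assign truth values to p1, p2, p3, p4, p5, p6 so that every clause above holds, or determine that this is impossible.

UNSATISFIABLE

Case p1 = true:
Case p5 = false:
Case p2 = false:
(p3) alone gives p3 = true.
Now (!p3) is unsatisfied and unit — conflict.
So p2 must be the other value — set p2 = true.
(p3) alone gives p3 = true.
(p4) alone gives p4 = true.
Now (!p4) is unsatisfied and unit — conflict.
Either choice for p2 ends in contradiction.
So p5 must be the other value — set p5 = true.
(!p3) alone gives p3 = false.
(p2) alone gives p2 = true.
Now (!p2) is unsatisfied and unit — conflict.
Either choice for p5 ends in contradiction.
So p1 must be the other value — set p1 = false.
Case p4 = false:
Case p6 = false:
(p2) alone gives p2 = true.
(!p5) alone gives p5 = false.
Now (p5) is unsatisfied and unit — conflict.
So p6 must be the other value — set p6 = true.
(p2) alone gives p2 = true.
(!p5) alone gives p5 = false.
Now (p5) is unsatisfied and unit — conflict.
Either choice for p6 ends in contradiction.
So p4 must be the other value — set p4 = true.
(p6) alone gives p6 = true.
(p2) alone gives p2 = true.
Now (!p2) is unsatisfied and unit — conflict.
Either choice for p4 ends in contradiction.
Either choice for p1 ends in contradiction.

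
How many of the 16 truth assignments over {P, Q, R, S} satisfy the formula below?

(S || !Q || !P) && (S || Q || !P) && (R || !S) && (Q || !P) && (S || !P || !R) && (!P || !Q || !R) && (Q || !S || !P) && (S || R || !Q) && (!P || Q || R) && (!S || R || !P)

5

There are 2^4 = 16 truth assignments over (P, Q, R, S).
Check each against the 10 clauses (columns in the order P, Q, R, S):
  F F F F  ✓ satisfies all
  F F F T  ✗ fails (R || !S)
  F F T F  ✓ satisfies all
  F F T T  ✓ satisfies all
  F T F F  ✗ fails (S || R || !Q)
  F T F T  ✗ fails (R || !S)
  F T T F  ✓ satisfies all
  F T T T  ✓ satisfies all
  T F F F  ✗ fails (S || Q || !P)
  T F F T  ✗ fails (R || !S)
  T F T F  ✗ fails (S || Q || !P)
  T F T T  ✗ fails (Q || !P)
  T T F F  ✗ fails (S || !Q || !P)
  T T F T  ✗ fails (R || !S)
  T T T F  ✗ fails (S || !Q || !P)
  T T T T  ✗ fails (!P || !Q || !R)
5 of the 16 rows are models.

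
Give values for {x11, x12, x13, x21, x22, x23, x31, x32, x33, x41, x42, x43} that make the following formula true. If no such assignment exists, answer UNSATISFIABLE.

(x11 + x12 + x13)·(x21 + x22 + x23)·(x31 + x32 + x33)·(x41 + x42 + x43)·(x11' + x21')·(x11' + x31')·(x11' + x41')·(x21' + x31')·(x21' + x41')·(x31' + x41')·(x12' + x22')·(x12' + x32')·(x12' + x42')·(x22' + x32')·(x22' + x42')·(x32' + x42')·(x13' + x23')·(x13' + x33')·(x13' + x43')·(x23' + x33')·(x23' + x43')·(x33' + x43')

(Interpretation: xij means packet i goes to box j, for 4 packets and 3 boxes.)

UNSATISFIABLE

Case x11 = 0:
Case x12 = 1:
(x22') alone gives x22 = 0.
(x32') alone gives x32 = 0.
(x42') alone gives x42 = 0.
Case x21 = 1:
(x31') alone gives x31 = 0.
(x33) alone gives x33 = 1.
(x41') alone gives x41 = 0.
(x43) alone gives x43 = 1.
But (x43') is also a unit clause — contradiction.
So x21 must be the other value — set x21 = 0.
(x23) alone gives x23 = 1.
(x13') alone gives x13 = 0.
(x33') alone gives x33 = 0.
(x31) alone gives x31 = 1.
(x41') alone gives x41 = 0.
(x43) alone gives x43 = 1.
But (x43') is also a unit clause — contradiction.
Both values of x21 lead to a conflict.
So x12 must be the other value — set x12 = 0.
(x13) alone gives x13 = 1.
(x23') alone gives x23 = 0.
(x33') alone gives x33 = 0.
(x43') alone gives x43 = 0.
Case x21 = 1:
(x31') alone gives x31 = 0.
(x32) alone gives x32 = 1.
(x41') alone gives x41 = 0.
(x42) alone gives x42 = 1.
But (x42') is also a unit clause — contradiction.
So x21 must be the other value — set x21 = 0.
(x22) alone gives x22 = 1.
(x32') alone gives x32 = 0.
(x31) alone gives x31 = 1.
(x41') alone gives x41 = 0.
(x42) alone gives x42 = 1.
But (x42') is also a unit clause — contradiction.
Both values of x21 lead to a conflict.
Both values of x12 lead to a conflict.
So x11 must be the other value — set x11 = 1.
(x21') alone gives x21 = 0.
(x31') alone gives x31 = 0.
(x41') alone gives x41 = 0.
Case x22 = 1:
(x12') alone gives x12 = 0.
(x32') alone gives x32 = 0.
(x33) alone gives x33 = 1.
(x42') alone gives x42 = 0.
(x43) alone gives x43 = 1.
But (x43') is also a unit clause — contradiction.
So x22 must be the other value — set x22 = 0.
(x23) alone gives x23 = 1.
(x13') alone gives x13 = 0.
(x33') alone gives x33 = 0.
(x32) alone gives x32 = 1.
(x12') alone gives x12 = 0.
(x42') alone gives x42 = 0.
(x43) alone gives x43 = 1.
But (x43') is also a unit clause — contradiction.
Both values of x22 lead to a conflict.
Both values of x11 lead to a conflict.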